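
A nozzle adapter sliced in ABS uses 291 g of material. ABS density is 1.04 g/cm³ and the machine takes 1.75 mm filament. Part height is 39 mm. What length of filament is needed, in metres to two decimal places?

116.33 m

Volume = 291 g / 1.04 g·cm⁻³ = 279.8077 cm³ = 279807.7 mm³.
A = π r² = π × 0.875² = 2.4053 mm².
Length = 279807.7 / 2.4053 = 116329.65 mm = 116.33 m.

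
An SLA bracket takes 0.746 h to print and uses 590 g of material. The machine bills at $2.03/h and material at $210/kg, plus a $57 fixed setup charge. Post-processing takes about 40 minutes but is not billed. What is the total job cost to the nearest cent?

$182.41

Time charge = 2.03 × 0.746, so $1.51438.
Material charge: 210 × 590/1000 → $123.90.
Adding setup: 1.51438 + 123.90 + 57 → 182.41438 ≈ $182.41.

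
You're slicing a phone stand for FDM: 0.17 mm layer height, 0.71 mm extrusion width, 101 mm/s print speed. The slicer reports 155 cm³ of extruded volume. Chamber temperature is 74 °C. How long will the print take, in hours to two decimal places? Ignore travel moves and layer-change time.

3.53 hours

Bead cross-section = 0.17 × 0.71, so 0.1207 mm².
Total extruded path = 155000/0.1207 = 1284175.6 mm.
Print-move time: 1284175.6 / 101 → 12714.6 s.
Converting: 12714.6 s = 3.53 hours.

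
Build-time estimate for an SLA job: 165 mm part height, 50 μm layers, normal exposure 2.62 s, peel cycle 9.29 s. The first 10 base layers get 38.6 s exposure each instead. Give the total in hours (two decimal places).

11.02 hours

Layer count = ceil(165 / 0.05) = 3300.
Burn-in layers = 10 × (38.6 + 9.29), so 478.9 s.
Regular layers: 3290 × (2.62 + 9.29) → 39183.9 s.
Sum: 478.9 + 39183.9 = 39662.8 s → 11.02 hours.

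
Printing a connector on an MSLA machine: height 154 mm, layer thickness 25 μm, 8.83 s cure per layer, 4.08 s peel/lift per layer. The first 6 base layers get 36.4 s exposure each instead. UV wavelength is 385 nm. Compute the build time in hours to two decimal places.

Layers = ⌈154/0.025⌉ = 6160.
Burn-in layers = 6 × (36.4 + 4.08), so 242.88 s.
Regular layers = 6154 × (8.83 + 4.08), so 79448.14 s.
Total = 242.88 + 79448.14 = 79691.02 s = 22.14 hours.

22.14 hours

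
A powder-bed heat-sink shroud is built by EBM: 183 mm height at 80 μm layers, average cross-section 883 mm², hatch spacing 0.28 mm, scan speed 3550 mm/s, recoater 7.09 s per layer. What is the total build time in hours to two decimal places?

5.07 hours

Layers = ⌈183/0.08⌉ = 2288.
Per-layer scan distance = 883 / 0.28 = 3153.6 mm.
Per-layer scan time = 3153.6 / 3550, so 0.8883 s.
Per-layer time = 0.8883 + 7.09, so 7.9783 s.
Total: 2288 × 7.9783 s = 18254.3504 s → 5.07 hours.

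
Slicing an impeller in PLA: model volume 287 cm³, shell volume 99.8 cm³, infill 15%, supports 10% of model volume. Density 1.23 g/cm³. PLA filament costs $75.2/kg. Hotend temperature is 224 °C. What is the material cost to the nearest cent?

$14.48

Infill region = 287 − 99.8, so 187.2 cm³.
Infill volume: 0.15 × 187.2 → 28.08 cm³.
Support: 0.10 × 287 → 28.7 cm³.
Deposited volume = 99.8 + 28.08 + 28.7 = 156.58 cm³.
Mass = 156.58 × 1.23, so 192.5934 g.
At $75.2/kg: 192.5934/1000 × 75.2 = $14.48.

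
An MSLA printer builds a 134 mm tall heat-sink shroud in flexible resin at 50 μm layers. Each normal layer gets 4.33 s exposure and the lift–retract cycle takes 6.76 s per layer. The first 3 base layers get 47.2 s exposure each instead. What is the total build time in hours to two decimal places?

8.29 hours

Number of layers: 134 / 0.05 → 2680 (rounded up).
Bottom layers = 3 × (47.2 + 6.76) = 161.88 s.
Remaining layers = 2677 × (4.33 + 6.76) = 29687.93 s.
Sum: 161.88 + 29687.93 = 29849.81 s → 8.29 hours.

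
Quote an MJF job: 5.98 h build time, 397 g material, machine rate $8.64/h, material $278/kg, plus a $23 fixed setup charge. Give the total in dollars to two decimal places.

$185.03

Machine-time cost = 8.64 × 5.98, so $51.6672.
Material charge = 278 × 397/1000, so $110.366.
Adding setup: 51.6672 + 110.366 + 23 → 185.0332 ≈ $185.03.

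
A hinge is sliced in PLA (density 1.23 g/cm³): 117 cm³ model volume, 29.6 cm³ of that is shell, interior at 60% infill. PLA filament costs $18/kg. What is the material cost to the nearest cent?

$1.82

Interior volume: 117 − 29.6 → 87.4 cm³.
Infill deposited = 0.60 × 87.4, so 52.44 cm³.
Deposited volume = 29.6 + 52.44 = 82.04 cm³.
Mass = 82.04 × 1.23, so 100.9092 g.
At $18/kg: 100.9092/1000 × 18 = $1.82.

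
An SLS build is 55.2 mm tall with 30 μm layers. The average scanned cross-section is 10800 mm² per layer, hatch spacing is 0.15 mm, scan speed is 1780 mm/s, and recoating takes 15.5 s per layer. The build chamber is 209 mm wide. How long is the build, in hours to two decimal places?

28.60 hours

Layer count = ceil(55.2 / 0.03) = 1840.
Scan path per layer = 10800 / 0.15 = 72000 mm.
Laser time per layer = 72000 / 1780, so 40.4494 s.
Layer cycle: 40.4494 + 15.5 → 55.9494 s.
Total: 1840 × 55.9494 s = 102946.896 s → 28.60 hours.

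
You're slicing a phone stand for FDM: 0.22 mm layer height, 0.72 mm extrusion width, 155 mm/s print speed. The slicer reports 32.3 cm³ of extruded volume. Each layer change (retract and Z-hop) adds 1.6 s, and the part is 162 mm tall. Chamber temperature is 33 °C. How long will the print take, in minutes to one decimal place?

41.6 minutes

Extrusion cross-section: 0.22 × 0.72 → 0.1584 mm².
Total extruded path = 32300/0.1584 = 203914.1 mm.
Time extruding: 203914.1 / 155 → 1315.6 s.
Layers = ⌈162/0.22⌉ = 737.
Layer-change overhead = 737 × 1.6, so 1179.2 s.
Total = 1315.6 + 1179.2 = 2494.8 s = 41.6 minutes.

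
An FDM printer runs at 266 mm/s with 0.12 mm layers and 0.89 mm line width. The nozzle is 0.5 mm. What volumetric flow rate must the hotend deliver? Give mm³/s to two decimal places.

28.41

Extrusion cross-section = 0.12 × 0.89 = 0.1068 mm².
Q = v·A = 266 × 0.1068 = 28.41 mm³/s.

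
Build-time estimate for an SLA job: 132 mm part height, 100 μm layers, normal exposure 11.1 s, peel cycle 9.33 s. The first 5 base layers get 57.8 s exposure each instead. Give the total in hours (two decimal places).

7.56 hours

Layer count = ceil(132 / 0.1) = 1320.
Bottom layers: 5 × (57.8 + 9.33) → 335.65 s.
Remaining layers = 1315 × (11.1 + 9.33), so 26865.45 s.
Sum: 335.65 + 26865.45 = 27201.1 s → 7.56 hours.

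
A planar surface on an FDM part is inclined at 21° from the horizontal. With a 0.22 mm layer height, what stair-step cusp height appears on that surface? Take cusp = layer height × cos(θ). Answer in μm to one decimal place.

Cusp = layer height × cos(21°) = 0.22 × 0.9336 = 0.205392 mm = 205.4 μm.

205.4 μm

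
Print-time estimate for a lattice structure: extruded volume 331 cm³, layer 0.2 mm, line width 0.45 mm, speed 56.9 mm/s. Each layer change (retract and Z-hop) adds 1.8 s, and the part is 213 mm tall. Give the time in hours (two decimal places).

18.49 hours

Line area = 0.2 × 0.45 = 0.09 mm².
Toolpath length = 331 cm³ / 0.09 mm² = 331000 / 0.09 = 3677777.8 mm.
Print-move time: 3677777.8 / 56.9 → 64635.8 s.
Layer count = ceil(213 / 0.2) = 1065.
Non-print overhead = 1065 × 1.8 = 1917 s.
Total = 64635.8 + 1917 = 66552.8 s = 18.49 hours.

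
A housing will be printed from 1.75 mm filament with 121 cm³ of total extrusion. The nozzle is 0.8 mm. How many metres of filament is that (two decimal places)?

50.31 m

Cross-section of 1.75 mm filament: π·(1.75/2)² = 2.4053 mm².
L = 121000 mm³ / 2.4053 mm² = 50305.58 mm, i.e. 50.31 m.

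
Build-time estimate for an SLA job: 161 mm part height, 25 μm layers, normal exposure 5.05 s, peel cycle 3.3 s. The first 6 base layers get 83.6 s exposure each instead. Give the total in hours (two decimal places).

15.07 hours

Layers = ⌈161/0.025⌉ = 6440.
Burn-in layers = 6 × (83.6 + 3.3), so 521.4 s.
Remaining layers = 6434 × (5.05 + 3.3) = 53723.9 s.
Total = 521.4 + 53723.9 = 54245.3 s = 15.07 hours.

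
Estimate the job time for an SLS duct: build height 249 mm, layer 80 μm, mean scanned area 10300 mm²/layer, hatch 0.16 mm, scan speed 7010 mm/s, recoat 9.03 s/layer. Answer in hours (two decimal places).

Layer count = ceil(249 / 0.08) = 3113.
Scan path per layer = 10300 / 0.16 = 64375 mm.
Per-layer scan time = 64375 / 7010, so 9.1833 s.
Per-layer time = 9.1833 + 9.03 = 18.2133 s.
Total: 3113 × 18.2133 s = 56698.0029 s → 15.75 hours.

15.75 hours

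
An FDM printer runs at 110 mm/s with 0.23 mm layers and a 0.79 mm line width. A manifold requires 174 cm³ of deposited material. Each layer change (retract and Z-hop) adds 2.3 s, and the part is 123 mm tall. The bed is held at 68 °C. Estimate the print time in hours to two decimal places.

Bead cross-section: 0.23 × 0.79 → 0.1817 mm².
Path length: 174000 mm³ / 0.1817 mm² → 957622.5 mm.
Time extruding = 957622.5 / 110, so 8705.7 s.
Layers = ⌈123/0.23⌉ = 535.
Layer-change overhead = 535 × 2.3, so 1230.5 s.
Altogether 8705.7 + 1230.5 = 9936.2 s, i.e. 2.76 hours.

2.76 hours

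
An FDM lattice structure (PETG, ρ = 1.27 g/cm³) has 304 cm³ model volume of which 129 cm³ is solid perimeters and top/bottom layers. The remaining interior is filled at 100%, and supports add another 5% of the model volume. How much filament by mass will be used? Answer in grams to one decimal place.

Interior volume = 304 − 129 = 175 cm³.
Infill deposited: 1.00 × 175 → 175 cm³.
Support: 0.05 × 304 → 15.2 cm³.
Deposited volume: 129 + 175 + 15.2 → 319.2 cm³.
Mass = 319.2 × 1.27 = 405.384 g.

405.4 g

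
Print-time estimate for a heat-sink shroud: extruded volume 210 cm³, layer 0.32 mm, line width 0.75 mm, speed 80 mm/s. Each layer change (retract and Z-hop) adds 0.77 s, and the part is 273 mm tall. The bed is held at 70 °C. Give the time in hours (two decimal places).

3.22 hours

Line area = 0.32 × 0.75, so 0.24 mm².
Path length: 210000 mm³ / 0.24 mm² → 875000 mm.
Extrusion time = 875000 / 80 = 10937.5 s.
Layers = ⌈273/0.32⌉ = 854.
Layer-change overhead = 854 × 0.77, so 657.58 s.
Altogether 10937.5 + 657.58 = 11595.08 s, i.e. 3.22 hours.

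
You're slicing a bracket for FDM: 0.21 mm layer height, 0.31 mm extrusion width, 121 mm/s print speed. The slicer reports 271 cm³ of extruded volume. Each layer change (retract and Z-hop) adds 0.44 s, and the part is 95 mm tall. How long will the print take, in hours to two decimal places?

Bead cross-section = 0.21 × 0.31 = 0.0651 mm².
Toolpath length = 271 cm³ / 0.0651 mm² = 271000 / 0.0651 = 4162826.4 mm.
Time extruding: 4162826.4 / 121 → 34403.5 s.
Layers = ⌈95/0.21⌉ = 453.
Non-print overhead = 453 × 0.44, so 199.32 s.
Altogether 34403.5 + 199.32 = 34602.82 s, i.e. 9.61 hours.

9.61 hours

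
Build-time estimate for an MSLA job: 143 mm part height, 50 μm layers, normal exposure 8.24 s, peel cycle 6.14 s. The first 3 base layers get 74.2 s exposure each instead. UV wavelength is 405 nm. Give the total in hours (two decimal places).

11.48 hours

Layers = ⌈143/0.05⌉ = 2860.
Burn-in layers: 3 × (74.2 + 6.14) → 241.02 s.
Regular layers = 2857 × (8.24 + 6.14) = 41083.66 s.
Total = 241.02 + 41083.66 = 41324.68 s = 11.48 hours.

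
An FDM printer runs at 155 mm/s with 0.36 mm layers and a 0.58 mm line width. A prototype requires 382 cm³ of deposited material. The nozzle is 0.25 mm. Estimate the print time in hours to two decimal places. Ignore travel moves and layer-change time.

3.28 hours

Bead cross-section: 0.36 × 0.58 → 0.2088 mm².
Toolpath length = 382 cm³ / 0.2088 mm² = 382000 / 0.2088 = 1829501.9 mm.
Print-move time = 1829501.9 / 155, so 11803.2 s.
Converting: 11803.2 s = 3.28 hours.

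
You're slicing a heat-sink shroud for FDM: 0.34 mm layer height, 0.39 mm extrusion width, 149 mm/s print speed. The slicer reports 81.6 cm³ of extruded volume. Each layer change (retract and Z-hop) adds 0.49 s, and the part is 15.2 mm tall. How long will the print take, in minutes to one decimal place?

Bead cross-section = 0.34 × 0.39, so 0.1326 mm².
Total extruded path = 81600/0.1326 = 615384.6 mm.
Extrusion time: 615384.6 / 149 → 4130.1 s.
Layers = ⌈15.2/0.34⌉ = 45.
Layer-change overhead: 45 × 0.49 → 22.05 s.
Total = 4130.1 + 22.05 = 4152.15 s = 69.2 minutes.

69.2 minutes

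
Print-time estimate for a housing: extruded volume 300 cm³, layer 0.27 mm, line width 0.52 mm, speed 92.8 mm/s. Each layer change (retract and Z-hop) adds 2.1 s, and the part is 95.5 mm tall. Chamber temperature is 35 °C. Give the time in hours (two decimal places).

Extrusion cross-section = 0.27 × 0.52, so 0.1404 mm².
Path length: 300000 mm³ / 0.1404 mm² → 2136752.1 mm.
Extrusion time = 2136752.1 / 92.8 = 23025.3 s.
Number of layers: 95.5 / 0.27 → 354 (rounded up).
Layer-change overhead = 354 × 2.1 = 743.4 s.
Total = 23025.3 + 743.4 = 23768.7 s = 6.60 hours.

6.60 hours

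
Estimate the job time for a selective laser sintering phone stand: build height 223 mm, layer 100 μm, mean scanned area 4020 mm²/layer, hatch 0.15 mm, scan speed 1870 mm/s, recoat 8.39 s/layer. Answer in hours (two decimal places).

14.07 hours

Number of layers: 223 / 0.1 → 2230 (rounded up).
Hatch length per layer = 4020 / 0.15 = 26800 mm.
Scan time per layer = 26800 / 1870, so 14.3316 s.
Time per layer = 14.3316 + 8.39 = 22.7216 s.
2230 layers × 22.7216 s/layer = 50669.168 s, i.e. 14.07 hours.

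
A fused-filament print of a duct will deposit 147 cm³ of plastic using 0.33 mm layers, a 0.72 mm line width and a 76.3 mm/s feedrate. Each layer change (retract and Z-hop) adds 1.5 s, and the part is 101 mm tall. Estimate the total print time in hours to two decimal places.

Line area = 0.33 × 0.72, so 0.2376 mm².
Toolpath length = 147 cm³ / 0.2376 mm² = 147000 / 0.2376 = 618686.9 mm.
Time extruding: 618686.9 / 76.3 → 8108.6 s.
Layers = ⌈101/0.33⌉ = 307.
Z-hop total = 307 × 1.5 = 460.5 s.
Total = 8108.6 + 460.5 = 8569.1 s = 2.38 hours.

2.38 hours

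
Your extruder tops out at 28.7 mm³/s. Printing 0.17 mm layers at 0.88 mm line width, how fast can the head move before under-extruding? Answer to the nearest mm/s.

192 mm/s

A = 0.17 × 0.88, so 0.1496 mm².
v_max = Q/A = 28.7/0.1496 = 191.84 mm/s → 192 mm/s.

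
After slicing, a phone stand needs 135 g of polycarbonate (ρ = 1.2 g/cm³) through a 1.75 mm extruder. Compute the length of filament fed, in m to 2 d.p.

46.77 m

Extruded volume: 135/1.2 = 112.5 cm³ (112500 mm³).
Filament cross-section = π × (1.75/2)² = 2.4053 mm².
L = V/A = 112500/2.4053 = 46771.71 mm → 46.77 m.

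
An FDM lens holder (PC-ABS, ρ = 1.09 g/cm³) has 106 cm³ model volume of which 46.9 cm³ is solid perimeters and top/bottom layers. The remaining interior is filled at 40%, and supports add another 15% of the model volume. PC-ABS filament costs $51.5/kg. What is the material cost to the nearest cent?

$4.85

Interior volume = 106 − 46.9, so 59.1 cm³.
Infill volume: 0.40 × 59.1 → 23.64 cm³.
Support: 0.15 × 106 → 15.9 cm³.
Total printed volume = 46.9 + 23.64 + 15.9 = 86.44 cm³.
Mass = 86.44 × 1.09 = 94.2196 g.
At $51.5/kg: 94.2196/1000 × 51.5 = $4.85.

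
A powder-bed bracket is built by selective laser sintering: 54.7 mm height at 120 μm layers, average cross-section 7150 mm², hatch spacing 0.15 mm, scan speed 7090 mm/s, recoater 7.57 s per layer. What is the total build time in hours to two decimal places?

Layer count = ceil(54.7 / 0.12) = 456.
Scan path per layer = 7150 / 0.15, so 47666.7 mm.
Per-layer scan time: 47666.7 / 7090 → 6.7231 s.
Time per layer = 6.7231 + 7.57 = 14.2931 s.
Total: 456 × 14.2931 s = 6517.6536 s → 1.81 hours.

1.81 hours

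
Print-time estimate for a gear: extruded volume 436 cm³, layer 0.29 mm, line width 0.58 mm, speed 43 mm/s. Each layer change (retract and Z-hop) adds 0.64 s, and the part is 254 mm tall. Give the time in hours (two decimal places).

16.90 hours

Bead cross-section = 0.29 × 0.58 = 0.1682 mm².
Total extruded path = 436000/0.1682 = 2592152.2 mm.
Extrusion time = 2592152.2 / 43, so 60282.6 s.
Layers = ⌈254/0.29⌉ = 876.
Non-print overhead = 876 × 0.64 = 560.64 s.
Altogether 60282.6 + 560.64 = 60843.24 s, i.e. 16.90 hours.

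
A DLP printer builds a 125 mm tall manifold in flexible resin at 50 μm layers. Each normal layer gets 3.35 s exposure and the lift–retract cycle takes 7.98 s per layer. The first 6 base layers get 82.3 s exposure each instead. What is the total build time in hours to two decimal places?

8.00 hours

Number of layers: 125 / 0.05 → 2500 (rounded up).
Burn-in layers = 6 × (82.3 + 7.98) = 541.68 s.
Remaining layers = 2494 × (3.35 + 7.98), so 28257.02 s.
Total = 541.68 + 28257.02 = 28798.7 s = 8.00 hours.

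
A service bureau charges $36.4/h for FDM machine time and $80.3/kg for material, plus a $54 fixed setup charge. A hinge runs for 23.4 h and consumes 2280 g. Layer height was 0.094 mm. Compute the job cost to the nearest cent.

Time charge: 36.4 × 23.4 → $851.76.
Material charge = 80.3 × 2280/1000, so $183.084.
Total = 851.76 + 183.084 + 54 = 1088.844 ≈ $1088.84.

$1088.84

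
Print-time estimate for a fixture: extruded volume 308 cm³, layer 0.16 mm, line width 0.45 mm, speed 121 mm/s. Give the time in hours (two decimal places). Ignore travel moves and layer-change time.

Line area = 0.16 × 0.45, so 0.072 mm².
Total extruded path = 308000/0.072 = 4277777.8 mm.
Time extruding: 4277777.8 / 121 → 35353.5 s.
Converting: 35353.5 s = 9.82 hours.

9.82 hours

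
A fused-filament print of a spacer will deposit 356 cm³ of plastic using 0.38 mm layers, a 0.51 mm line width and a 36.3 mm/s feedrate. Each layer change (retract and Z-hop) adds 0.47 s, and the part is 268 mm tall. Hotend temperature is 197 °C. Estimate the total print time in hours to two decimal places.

14.15 hours

Extrusion cross-section = 0.38 × 0.51 = 0.1938 mm².
Toolpath length = 356 cm³ / 0.1938 mm² = 356000 / 0.1938 = 1836945.3 mm.
Extrusion time = 1836945.3 / 36.3, so 50604.6 s.
Number of layers: 268 / 0.38 → 706 (rounded up).
Layer-change overhead = 706 × 0.47 = 331.82 s.
Altogether 50604.6 + 331.82 = 50936.42 s, i.e. 14.15 hours.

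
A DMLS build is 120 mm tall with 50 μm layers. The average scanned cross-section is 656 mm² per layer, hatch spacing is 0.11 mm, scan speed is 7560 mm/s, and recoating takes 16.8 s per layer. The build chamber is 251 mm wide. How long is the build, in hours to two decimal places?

11.73 hours

Layers = ⌈120/0.05⌉ = 2400.
Scan path per layer = 656 / 0.11, so 5963.6 mm.
Laser time per layer = 5963.6 / 7560, so 0.7888 s.
Per-layer time = 0.7888 + 16.8, so 17.5888 s.
Build time = 2400 × 17.5888 = 42213.12 s = 11.73 hours.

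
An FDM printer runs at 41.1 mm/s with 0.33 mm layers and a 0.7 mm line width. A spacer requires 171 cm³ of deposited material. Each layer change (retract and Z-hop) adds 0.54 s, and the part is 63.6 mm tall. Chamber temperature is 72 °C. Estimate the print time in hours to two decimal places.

Extrusion cross-section = 0.33 × 0.7, so 0.231 mm².
Path length: 171000 mm³ / 0.231 mm² → 740259.7 mm.
Print-move time = 740259.7 / 41.1 = 18011.2 s.
Layer count = ceil(63.6 / 0.33) = 193.
Layer-change overhead: 193 × 0.54 → 104.22 s.
Total = 18011.2 + 104.22 = 18115.42 s = 5.03 hours.

5.03 hours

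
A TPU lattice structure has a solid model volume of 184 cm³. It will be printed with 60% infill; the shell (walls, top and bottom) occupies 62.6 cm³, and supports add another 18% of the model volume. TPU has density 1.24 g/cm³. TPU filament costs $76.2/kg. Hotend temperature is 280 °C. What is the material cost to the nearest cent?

Volume inside the shell: 184 − 62.6 → 121.4 cm³.
Infill deposited = 0.60 × 121.4 = 72.84 cm³.
Support: 0.18 × 184 → 33.12 cm³.
Total extruded: 62.6 + 72.84 + 33.12 → 168.56 cm³.
Mass = 168.56 × 1.24, so 209.0144 g.
At $76.2/kg: 209.0144/1000 × 76.2 = $15.93.

$15.93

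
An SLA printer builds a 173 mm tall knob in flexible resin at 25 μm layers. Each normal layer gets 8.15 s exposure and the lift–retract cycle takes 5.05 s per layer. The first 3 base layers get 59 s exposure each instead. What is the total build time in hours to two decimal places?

Number of layers: 173 / 0.025 → 6920 (rounded up).
Base layers: 3 × (59 + 5.05) → 192.15 s.
Normal layers = 6917 × (8.15 + 5.05), so 91304.4 s.
Total = 192.15 + 91304.4 = 91496.55 s = 25.42 hours.

25.42 hours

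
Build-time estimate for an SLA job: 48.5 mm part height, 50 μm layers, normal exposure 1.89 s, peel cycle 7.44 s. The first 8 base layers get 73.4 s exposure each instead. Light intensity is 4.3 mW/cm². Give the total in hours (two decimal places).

2.67 hours

Layers = ⌈48.5/0.05⌉ = 970.
Burn-in layers = 8 × (73.4 + 7.44), so 646.72 s.
Normal layers = 962 × (1.89 + 7.44) = 8975.46 s.
Sum: 646.72 + 8975.46 = 9622.18 s → 2.67 hours.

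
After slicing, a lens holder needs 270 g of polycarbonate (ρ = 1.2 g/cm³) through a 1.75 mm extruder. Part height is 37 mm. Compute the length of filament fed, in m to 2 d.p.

Extruded volume: 270/1.2 = 225 cm³ (225000 mm³).
Filament cross-section = π × (1.75/2)² = 2.4053 mm².
Length = 225000 / 2.4053 = 93543.42 mm = 93.54 m.

93.54 m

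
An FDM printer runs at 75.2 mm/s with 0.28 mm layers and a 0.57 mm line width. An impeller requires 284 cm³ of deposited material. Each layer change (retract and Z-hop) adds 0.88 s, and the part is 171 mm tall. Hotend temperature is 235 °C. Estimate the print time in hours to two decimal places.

Extrusion cross-section = 0.28 × 0.57, so 0.1596 mm².
Total extruded path = 284000/0.1596 = 1779448.6 mm.
Extrusion time = 1779448.6 / 75.2, so 23662.9 s.
Layer count = ceil(171 / 0.28) = 611.
Non-print overhead = 611 × 0.88, so 537.68 s.
Total = 23662.9 + 537.68 = 24200.58 s = 6.72 hours.

6.72 hours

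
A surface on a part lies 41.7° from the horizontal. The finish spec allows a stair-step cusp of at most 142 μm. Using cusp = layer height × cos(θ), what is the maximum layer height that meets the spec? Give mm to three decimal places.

cos(41.7°) = 0.7466; t_max = 0.142/0.7466 = 0.190 mm.

0.190 mm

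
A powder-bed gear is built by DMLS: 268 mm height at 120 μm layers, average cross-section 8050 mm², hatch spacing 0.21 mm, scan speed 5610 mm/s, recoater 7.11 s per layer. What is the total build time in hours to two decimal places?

8.65 hours

Layer count = ceil(268 / 0.12) = 2234.
Hatch length per layer = 8050 / 0.21, so 38333.3 mm.
Per-layer scan time = 38333.3 / 5610, so 6.833 s.
Per-layer time: 6.833 + 7.11 → 13.943 s.
Total: 2234 × 13.943 s = 31148.662 s → 8.65 hours.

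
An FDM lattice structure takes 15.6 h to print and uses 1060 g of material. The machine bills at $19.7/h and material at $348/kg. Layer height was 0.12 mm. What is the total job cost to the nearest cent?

$676.20

Machine-time cost = 19.7 × 15.6, so $307.32.
Material charge = 348 × 1060/1000 = $368.88.
Total = 307.32 + 368.88 = $676.20.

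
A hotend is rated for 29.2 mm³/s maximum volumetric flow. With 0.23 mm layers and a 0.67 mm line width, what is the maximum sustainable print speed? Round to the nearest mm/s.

189 mm/s

Bead cross-section = 0.23 × 0.67, so 0.1541 mm².
Max speed = 29.2 / 0.1541 = 189.49 ≈ 189 mm/s.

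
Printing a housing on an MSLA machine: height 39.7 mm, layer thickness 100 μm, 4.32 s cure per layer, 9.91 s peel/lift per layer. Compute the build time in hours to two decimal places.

1.57 hours

Layers = ⌈39.7/0.1⌉ = 397.
Cycle time: 4.32 + 9.91 → 14.23 s.
Total = 397 × 14.23 = 5649.31 s = 1.57 hours.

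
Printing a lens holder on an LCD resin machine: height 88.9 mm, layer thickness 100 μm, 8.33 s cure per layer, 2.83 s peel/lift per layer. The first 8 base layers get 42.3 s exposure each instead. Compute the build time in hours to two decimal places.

Number of layers: 88.9 / 0.1 → 889 (rounded up).
Burn-in layers = 8 × (42.3 + 2.83), so 361.04 s.
Regular layers = 881 × (8.33 + 2.83), so 9831.96 s.
Total = 361.04 + 9831.96 = 10193 s = 2.83 hours.

2.83 hours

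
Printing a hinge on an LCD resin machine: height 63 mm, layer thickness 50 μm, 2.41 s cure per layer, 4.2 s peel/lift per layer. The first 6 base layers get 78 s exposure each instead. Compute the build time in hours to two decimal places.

2.44 hours

Layer count = ceil(63 / 0.05) = 1260.
Bottom layers = 6 × (78 + 4.2) = 493.2 s.
Remaining layers: 1254 × (2.41 + 4.2) → 8288.94 s.
Total = 493.2 + 8288.94 = 8782.14 s = 2.44 hours.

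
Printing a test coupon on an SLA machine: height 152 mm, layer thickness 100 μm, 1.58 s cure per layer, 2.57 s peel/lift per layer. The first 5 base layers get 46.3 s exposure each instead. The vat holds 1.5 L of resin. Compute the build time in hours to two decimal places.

1.81 hours

Layer count = ceil(152 / 0.1) = 1520.
Base layers = 5 × (46.3 + 2.57), so 244.35 s.
Normal layers = 1515 × (1.58 + 2.57), so 6287.25 s.
Total = 244.35 + 6287.25 = 6531.6 s = 1.81 hours.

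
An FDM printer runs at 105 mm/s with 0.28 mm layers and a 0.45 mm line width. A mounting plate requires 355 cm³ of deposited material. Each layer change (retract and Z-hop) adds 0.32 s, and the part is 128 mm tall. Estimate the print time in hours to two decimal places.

Line area = 0.28 × 0.45, so 0.126 mm².
Toolpath length = 355 cm³ / 0.126 mm² = 355000 / 0.126 = 2817460.3 mm.
Time extruding = 2817460.3 / 105 = 26833 s.
Layer count = ceil(128 / 0.28) = 458.
Layer-change overhead = 458 × 0.32 = 146.56 s.
Total = 26833 + 146.56 = 26979.56 s = 7.49 hours.

7.49 hours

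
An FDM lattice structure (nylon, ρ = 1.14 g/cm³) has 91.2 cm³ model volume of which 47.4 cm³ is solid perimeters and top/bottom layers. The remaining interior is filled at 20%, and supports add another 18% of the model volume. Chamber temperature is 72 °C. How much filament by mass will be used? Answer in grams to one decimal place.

82.7 g

Volume inside the shell = 91.2 − 47.4 = 43.8 cm³.
Infill deposited = 0.20 × 43.8, so 8.76 cm³.
Support = 0.18 × 91.2 = 16.416 cm³.
Total extruded = 47.4 + 8.76 + 16.416 = 72.576 cm³.
Mass = 72.576 × 1.14, so 82.73664 g.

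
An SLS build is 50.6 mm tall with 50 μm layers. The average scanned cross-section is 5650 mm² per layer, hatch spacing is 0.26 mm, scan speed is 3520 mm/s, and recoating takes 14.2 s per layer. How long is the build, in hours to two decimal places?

Number of layers: 50.6 / 0.05 → 1012 (rounded up).
Scan path per layer = 5650 / 0.26 = 21730.8 mm.
Per-layer scan time: 21730.8 / 3520 → 6.1735 s.
Layer cycle: 6.1735 + 14.2 → 20.3735 s.
1012 layers × 20.3735 s/layer = 20617.982 s, i.e. 5.73 hours.

5.73 hours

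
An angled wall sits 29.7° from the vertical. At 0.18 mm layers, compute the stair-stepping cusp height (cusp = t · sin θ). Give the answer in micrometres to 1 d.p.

h_c = t·sin θ = 0.18 × 0.4955 = 0.08919 mm (89.2 μm).

89.2 μm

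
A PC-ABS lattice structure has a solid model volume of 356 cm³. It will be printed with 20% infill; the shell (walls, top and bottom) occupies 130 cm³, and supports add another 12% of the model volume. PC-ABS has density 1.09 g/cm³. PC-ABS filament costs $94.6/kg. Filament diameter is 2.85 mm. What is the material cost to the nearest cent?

Interior volume = 356 − 130, so 226 cm³.
Infill volume: 0.20 × 226 → 45.2 cm³.
Support = 0.12 × 356 = 42.72 cm³.
Total printed volume = 130 + 45.2 + 42.72 = 217.92 cm³.
Mass = 217.92 × 1.09 = 237.5328 g.
Cost = 237.5328 g / 1000 × $94.6/kg = $22.47.

$22.47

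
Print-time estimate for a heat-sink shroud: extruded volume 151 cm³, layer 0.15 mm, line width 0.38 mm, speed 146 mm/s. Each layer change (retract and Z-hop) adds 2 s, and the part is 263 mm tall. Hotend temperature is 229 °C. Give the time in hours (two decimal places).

Extrusion cross-section: 0.15 × 0.38 → 0.057 mm².
Toolpath length = 151 cm³ / 0.057 mm² = 151000 / 0.057 = 2649122.8 mm.
Time extruding: 2649122.8 / 146 → 18144.7 s.
Layer count = ceil(263 / 0.15) = 1754.
Non-print overhead = 1754 × 2, so 3508 s.
Altogether 18144.7 + 3508 = 21652.7 s, i.e. 6.01 hours.

6.01 hours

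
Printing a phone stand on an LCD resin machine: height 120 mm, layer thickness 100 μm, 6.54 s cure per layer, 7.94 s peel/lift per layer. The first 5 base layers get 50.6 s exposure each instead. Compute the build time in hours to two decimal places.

4.89 hours

Layer count = ceil(120 / 0.1) = 1200.
Bottom layers = 5 × (50.6 + 7.94), so 292.7 s.
Remaining layers: 1195 × (6.54 + 7.94) → 17303.6 s.
Sum: 292.7 + 17303.6 = 17596.3 s → 4.89 hours.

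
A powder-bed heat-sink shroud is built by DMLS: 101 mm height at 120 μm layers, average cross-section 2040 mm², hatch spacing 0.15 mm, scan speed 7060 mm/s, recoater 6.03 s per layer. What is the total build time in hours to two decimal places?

Layers = ⌈101/0.12⌉ = 842.
Per-layer scan distance = 2040 / 0.15, so 13600 mm.
Laser time per layer: 13600 / 7060 → 1.9263 s.
Time per layer = 1.9263 + 6.03 = 7.9563 s.
842 layers × 7.9563 s/layer = 6699.2046 s, i.e. 1.86 hours.

1.86 hours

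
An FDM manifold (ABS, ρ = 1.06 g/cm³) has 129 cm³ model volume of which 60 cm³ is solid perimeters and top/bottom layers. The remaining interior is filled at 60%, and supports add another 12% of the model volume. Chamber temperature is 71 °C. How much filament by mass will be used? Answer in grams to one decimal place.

Interior volume = 129 − 60, so 69 cm³.
Infill deposited = 0.60 × 69 = 41.4 cm³.
Support: 0.12 × 129 → 15.48 cm³.
Total extruded = 60 + 41.4 + 15.48, so 116.88 cm³.
Mass = 116.88 × 1.06 = 123.8928 g.

123.9 g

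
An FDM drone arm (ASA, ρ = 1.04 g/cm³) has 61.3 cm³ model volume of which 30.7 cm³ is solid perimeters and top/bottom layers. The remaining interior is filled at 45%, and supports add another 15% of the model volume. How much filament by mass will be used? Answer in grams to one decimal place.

55.8 g

Interior volume = 61.3 − 30.7 = 30.6 cm³.
Infill deposited = 0.45 × 30.6, so 13.77 cm³.
Support = 0.15 × 61.3, so 9.195 cm³.
Deposited volume = 30.7 + 13.77 + 9.195, so 53.665 cm³.
Mass = 53.665 × 1.04, so 55.8116 g.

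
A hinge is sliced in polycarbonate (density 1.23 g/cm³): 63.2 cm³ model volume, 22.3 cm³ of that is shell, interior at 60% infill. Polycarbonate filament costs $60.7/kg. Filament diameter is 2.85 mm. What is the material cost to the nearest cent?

$3.50

Volume inside the shell: 63.2 − 22.3 → 40.9 cm³.
Infill deposited = 0.60 × 40.9, so 24.54 cm³.
Deposited volume = 22.3 + 24.54, so 46.84 cm³.
Mass: 46.84 × 1.23 → 57.6132 g.
At $60.7/kg: 57.6132/1000 × 60.7 = $3.50.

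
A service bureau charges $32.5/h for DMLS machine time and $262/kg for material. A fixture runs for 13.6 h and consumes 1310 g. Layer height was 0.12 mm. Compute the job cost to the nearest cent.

$785.22

Time charge = 32.5 × 13.6 = $442.00.
Feedstock cost = 262 × 1310/1000, so $343.22.
Job cost: 442.00 + 343.22 = $785.22.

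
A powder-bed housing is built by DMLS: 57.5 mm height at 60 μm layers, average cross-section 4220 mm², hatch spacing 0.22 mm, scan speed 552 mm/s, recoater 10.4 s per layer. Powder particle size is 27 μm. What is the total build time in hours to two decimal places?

Number of layers: 57.5 / 0.06 → 959 (rounded up).
Scan path per layer = 4220 / 0.22, so 19181.8 mm.
Laser time per layer: 19181.8 / 552 → 34.7496 s.
Time per layer = 34.7496 + 10.4, so 45.1496 s.
Total: 959 × 45.1496 s = 43298.4664 s → 12.03 hours.

12.03 hours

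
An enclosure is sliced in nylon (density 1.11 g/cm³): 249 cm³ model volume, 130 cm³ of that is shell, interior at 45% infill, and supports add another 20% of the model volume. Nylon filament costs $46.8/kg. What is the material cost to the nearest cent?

Interior volume = 249 − 130 = 119 cm³.
Infill deposited: 0.45 × 119 → 53.55 cm³.
Support = 0.20 × 249 = 49.8 cm³.
Deposited volume: 130 + 53.55 + 49.8 → 233.35 cm³.
Mass = 233.35 × 1.11, so 259.0185 g.
Cost = 259.0185 g / 1000 × $46.8/kg = $12.12.

$12.12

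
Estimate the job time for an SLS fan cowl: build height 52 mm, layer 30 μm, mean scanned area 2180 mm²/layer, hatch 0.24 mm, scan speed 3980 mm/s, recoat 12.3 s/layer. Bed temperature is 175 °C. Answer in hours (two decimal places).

Number of layers: 52 / 0.03 → 1734 (rounded up).
Scan path per layer = 2180 / 0.24 = 9083.3 mm.
Laser time per layer = 9083.3 / 3980 = 2.2822 s.
Time per layer = 2.2822 + 12.3, so 14.5822 s.
1734 layers × 14.5822 s/layer = 25285.5348 s, i.e. 7.02 hours.

7.02 hours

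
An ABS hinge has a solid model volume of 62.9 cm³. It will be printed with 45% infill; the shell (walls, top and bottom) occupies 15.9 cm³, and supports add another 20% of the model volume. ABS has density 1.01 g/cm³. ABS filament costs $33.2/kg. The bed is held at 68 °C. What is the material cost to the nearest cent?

$1.66

Volume inside the shell = 62.9 − 15.9, so 47 cm³.
Deposited infill = 0.45 × 47 = 21.15 cm³.
Support = 0.20 × 62.9, so 12.58 cm³.
Total printed volume: 15.9 + 21.15 + 12.58 → 49.63 cm³.
Mass = 49.63 × 1.01, so 50.1263 g.
At $33.2/kg: 50.1263/1000 × 33.2 = $1.66.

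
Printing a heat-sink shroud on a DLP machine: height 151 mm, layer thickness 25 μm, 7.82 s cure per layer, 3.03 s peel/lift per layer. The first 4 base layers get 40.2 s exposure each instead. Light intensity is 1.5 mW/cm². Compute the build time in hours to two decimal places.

Layer count = ceil(151 / 0.025) = 6040.
Bottom layers: 4 × (40.2 + 3.03) → 172.92 s.
Remaining layers = 6036 × (7.82 + 3.03), so 65490.6 s.
Total = 172.92 + 65490.6 = 65663.52 s = 18.24 hours.

18.24 hours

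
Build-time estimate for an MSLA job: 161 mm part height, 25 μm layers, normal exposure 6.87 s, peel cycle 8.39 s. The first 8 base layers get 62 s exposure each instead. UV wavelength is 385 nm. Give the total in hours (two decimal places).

27.42 hours

Number of layers: 161 / 0.025 → 6440 (rounded up).
Burn-in layers = 8 × (62 + 8.39) = 563.12 s.
Remaining layers: 6432 × (6.87 + 8.39) → 98152.32 s.
Sum: 563.12 + 98152.32 = 98715.44 s → 27.42 hours.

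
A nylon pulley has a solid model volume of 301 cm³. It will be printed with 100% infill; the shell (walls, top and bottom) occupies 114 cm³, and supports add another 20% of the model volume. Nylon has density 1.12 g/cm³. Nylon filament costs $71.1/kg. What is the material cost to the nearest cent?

$28.76

Volume inside the shell = 301 − 114 = 187 cm³.
Deposited infill: 1.00 × 187 → 187 cm³.
Support = 0.20 × 301 = 60.2 cm³.
Deposited volume = 114 + 187 + 60.2, so 361.2 cm³.
Mass: 361.2 × 1.12 → 404.544 g.
Cost = 404.544 g / 1000 × $71.1/kg = $28.76.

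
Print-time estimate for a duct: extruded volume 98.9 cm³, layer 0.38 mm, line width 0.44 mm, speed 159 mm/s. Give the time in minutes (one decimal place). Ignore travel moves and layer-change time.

62.0 minutes

Bead cross-section = 0.38 × 0.44 = 0.1672 mm².
Toolpath length = 98.9 cm³ / 0.1672 mm² = 98900 / 0.1672 = 591507.2 mm.
Print-move time = 591507.2 / 159 = 3720.2 s.
In the requested units: 3720.2 s = 62.0 minutes.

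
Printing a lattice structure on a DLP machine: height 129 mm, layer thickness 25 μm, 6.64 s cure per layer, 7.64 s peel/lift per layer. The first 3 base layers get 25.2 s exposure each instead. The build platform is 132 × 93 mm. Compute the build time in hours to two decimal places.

20.48 hours

Layers = ⌈129/0.025⌉ = 5160.
Base layers = 3 × (25.2 + 7.64), so 98.52 s.
Remaining layers = 5157 × (6.64 + 7.64), so 73641.96 s.
Sum: 98.52 + 73641.96 = 73740.48 s → 20.48 hours.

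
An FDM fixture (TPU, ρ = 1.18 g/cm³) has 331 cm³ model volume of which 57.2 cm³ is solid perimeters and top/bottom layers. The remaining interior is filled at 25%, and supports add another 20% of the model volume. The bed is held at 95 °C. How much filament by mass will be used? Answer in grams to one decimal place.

226.4 g

Volume inside the shell: 331 − 57.2 → 273.8 cm³.
Infill volume = 0.25 × 273.8, so 68.45 cm³.
Support = 0.20 × 331 = 66.2 cm³.
Deposited volume: 57.2 + 68.45 + 66.2 → 191.85 cm³.
Mass: 191.85 × 1.18 → 226.383 g.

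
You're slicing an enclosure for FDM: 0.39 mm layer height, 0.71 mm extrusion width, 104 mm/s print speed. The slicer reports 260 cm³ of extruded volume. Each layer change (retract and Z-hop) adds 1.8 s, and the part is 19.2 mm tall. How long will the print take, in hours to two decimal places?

2.53 hours

Bead cross-section: 0.39 × 0.71 → 0.2769 mm².
Toolpath length = 260 cm³ / 0.2769 mm² = 260000 / 0.2769 = 938967.1 mm.
Extrusion time = 938967.1 / 104, so 9028.5 s.
Layers = ⌈19.2/0.39⌉ = 50.
Non-print overhead = 50 × 1.8 = 90 s.
Altogether 9028.5 + 90 = 9118.5 s, i.e. 2.53 hours.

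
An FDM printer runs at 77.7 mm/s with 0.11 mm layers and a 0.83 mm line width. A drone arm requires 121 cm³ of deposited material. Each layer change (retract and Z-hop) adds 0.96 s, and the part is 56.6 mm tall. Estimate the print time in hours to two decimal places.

4.88 hours

Bead cross-section = 0.11 × 0.83, so 0.0913 mm².
Path length: 121000 mm³ / 0.0913 mm² → 1325301.2 mm.
Print-move time = 1325301.2 / 77.7 = 17056.6 s.
Layers = ⌈56.6/0.11⌉ = 515.
Layer-change overhead = 515 × 0.96 = 494.4 s.
Altogether 17056.6 + 494.4 = 17551 s, i.e. 4.88 hours.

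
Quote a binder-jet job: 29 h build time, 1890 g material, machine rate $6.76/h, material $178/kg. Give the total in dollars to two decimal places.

$532.46

Machine-time cost = 6.76 × 29 = $196.04.
Material charge = 178 × 1890/1000 = $336.42.
Job cost: 196.04 + 336.42 = $532.46.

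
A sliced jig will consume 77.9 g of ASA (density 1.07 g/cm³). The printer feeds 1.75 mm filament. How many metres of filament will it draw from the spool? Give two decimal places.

Volume = 77.9 g / 1.07 g·cm⁻³ = 72.8037 cm³ = 72803.7 mm³.
Cross-section of 1.75 mm filament: π·(1.75/2)² = 2.4053 mm².
Length = 72803.7 / 2.4053 = 30268.03 mm = 30.27 m.

30.27 m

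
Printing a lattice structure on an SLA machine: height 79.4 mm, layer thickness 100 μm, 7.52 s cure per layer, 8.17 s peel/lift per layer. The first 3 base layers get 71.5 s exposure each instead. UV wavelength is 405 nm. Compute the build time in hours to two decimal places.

Layer count = ceil(79.4 / 0.1) = 794.
Bottom layers = 3 × (71.5 + 8.17) = 239.01 s.
Normal layers = 791 × (7.52 + 8.17), so 12410.79 s.
Total = 239.01 + 12410.79 = 12649.8 s = 3.51 hours.

3.51 hours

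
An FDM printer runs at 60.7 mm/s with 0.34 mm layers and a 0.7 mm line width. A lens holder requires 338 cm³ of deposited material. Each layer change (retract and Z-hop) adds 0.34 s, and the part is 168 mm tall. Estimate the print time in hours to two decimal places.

Extrusion cross-section = 0.34 × 0.7 = 0.238 mm².
Total extruded path = 338000/0.238 = 1420168.1 mm.
Extrusion time = 1420168.1 / 60.7, so 23396.5 s.
Layers = ⌈168/0.34⌉ = 495.
Z-hop total = 495 × 0.34, so 168.3 s.
Altogether 23396.5 + 168.3 = 23564.8 s, i.e. 6.55 hours.

6.55 hours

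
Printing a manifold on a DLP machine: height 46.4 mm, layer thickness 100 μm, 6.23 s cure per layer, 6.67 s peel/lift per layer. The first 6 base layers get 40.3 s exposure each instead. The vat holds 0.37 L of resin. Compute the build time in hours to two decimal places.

Layers = ⌈46.4/0.1⌉ = 464.
Bottom layers = 6 × (40.3 + 6.67) = 281.82 s.
Regular layers: 458 × (6.23 + 6.67) → 5908.2 s.
Sum: 281.82 + 5908.2 = 6190.02 s → 1.72 hours.

1.72 hours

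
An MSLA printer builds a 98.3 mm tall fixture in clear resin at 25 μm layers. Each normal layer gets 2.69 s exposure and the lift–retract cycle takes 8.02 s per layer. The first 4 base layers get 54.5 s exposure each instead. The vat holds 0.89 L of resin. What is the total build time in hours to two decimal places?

Layers = ⌈98.3/0.025⌉ = 3932.
Burn-in layers = 4 × (54.5 + 8.02) = 250.08 s.
Normal layers = 3928 × (2.69 + 8.02), so 42068.88 s.
Sum: 250.08 + 42068.88 = 42318.96 s → 11.76 hours.

11.76 hours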